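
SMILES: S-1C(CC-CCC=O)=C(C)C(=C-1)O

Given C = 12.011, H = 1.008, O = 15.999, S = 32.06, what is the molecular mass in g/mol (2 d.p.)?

198.28

Molecular formula: C10H14O2S.
M = 10×12.011 + 14×1.008 + 2×15.999 + 1×32.06 = 198.28 g/mol.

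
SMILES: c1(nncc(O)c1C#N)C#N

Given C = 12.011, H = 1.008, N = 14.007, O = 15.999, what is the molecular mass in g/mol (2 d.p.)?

146.11

Molecular formula: C6H2N4O.
M = 6×12.011 + 2×1.008 + 4×14.007 + 1×15.999 = 146.11 g/mol.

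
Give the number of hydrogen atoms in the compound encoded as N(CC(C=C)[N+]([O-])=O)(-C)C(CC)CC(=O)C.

Hydrogens are implicit in SMILES; fill each atom to its normal valence:
  4 × C: 2 H each → 8
  3 × C: 3 H each → 9
  3 × C: 1 H each → 3
  2 × O: no H
  1 × C: no H
  1 × N: no H
  1 × N (charge +1): no H
  1 × O (charge -1): no H
  Total hydrogens = 20.

20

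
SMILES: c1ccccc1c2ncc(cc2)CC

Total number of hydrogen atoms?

13

Hydrogens are implicit in SMILES; fill each atom to its normal valence:
  8 × C (aromatic): 1 H each → 8
  3 × C (aromatic): no H
  1 × C: 3 H
  1 × C: 2 H
  1 × N (aromatic): no H
  Total hydrogens = 13.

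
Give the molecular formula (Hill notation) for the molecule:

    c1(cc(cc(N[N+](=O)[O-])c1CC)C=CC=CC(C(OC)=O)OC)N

C16H21N3O5

Heavy atoms from the SMILES: 16 C, 3 N, 5 O.
Implicit hydrogens by atom environment:
  5 × C: 1 H each → 5
  4 × C (aromatic): no H
  4 × O: no H
  3 × C: 3 H each → 9
  2 × C (aromatic): 1 H each → 2
  1 × C: 2 H
  1 × C: no H
  1 × N: 2 H
  1 × N: 1 H
  1 × N (charge +1): no H
  1 × O (charge -1): no H
  Total hydrogens = 21.
Molecular formula: C16H21N3O5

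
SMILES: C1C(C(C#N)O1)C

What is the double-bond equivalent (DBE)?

3

Molecular formula from the SMILES: C5H7NO.
DoU = (2C + 2 + N − H − X)/2 = (2·5 + 2 + 1 − 7 − 0)/2 = 6/2 = 3.
(Structurally: 1 ring(s) + 2 π bond(s) = 3.)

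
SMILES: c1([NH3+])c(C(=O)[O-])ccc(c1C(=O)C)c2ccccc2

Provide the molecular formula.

Heavy atoms from the SMILES: 15 C, 1 N, 3 O.
Implicit hydrogens by atom environment:
  7 × C (aromatic): 1 H each → 7
  5 × C (aromatic): no H
  2 × C: no H
  2 × O: no H
  1 × C: 3 H
  1 × N (charge +1): 3 H
  1 × O (charge -1): no H
  Total hydrogens = 13.
Molecular formula: C15H13NO3

C15H13NO3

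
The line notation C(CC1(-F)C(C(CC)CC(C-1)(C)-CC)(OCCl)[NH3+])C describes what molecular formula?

C15H30ClFNO+

Heavy atoms from the SMILES: 15 C, 1 Cl, 1 F, 1 N, 1 O.
Implicit hydrogens by atom environment:
  7 × C: 2 H each → 14
  4 × C: 3 H each → 12
  3 × C: no H
  1 × C: 1 H
  1 × Cl: no H
  1 × F: no H
  1 × N (charge +1): 3 H
  1 × O: no H
  Total hydrogens = 30.
Net charge +1.
Molecular formula: C15H30ClFNO+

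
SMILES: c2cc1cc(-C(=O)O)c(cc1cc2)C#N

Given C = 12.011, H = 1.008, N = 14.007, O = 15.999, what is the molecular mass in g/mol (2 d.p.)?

Molecular formula: C12H7NO2.
M = 12×12.011 + 7×1.008 + 1×14.007 + 2×15.999 = 197.19 g/mol.

197.19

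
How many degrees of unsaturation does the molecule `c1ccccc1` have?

4

Molecular formula from the SMILES: C6H6.
DoU = (2C + 2 + N − H − X)/2 = (2·6 + 2 + 0 − 6 − 0)/2 = 8/2 = 4.
(Structurally: 1 ring(s) + 3 π bond(s) = 4.)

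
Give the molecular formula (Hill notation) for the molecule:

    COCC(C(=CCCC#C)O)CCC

C12H20O2

Heavy atoms from the SMILES: 12 C, 2 O.
Implicit hydrogens by atom environment:
  5 × C: 2 H each → 10
  3 × C: 1 H each → 3
  2 × C: 3 H each → 6
  2 × C: no H
  1 × O: 1 H
  1 × O: no H
  Total hydrogens = 20.
Molecular formula: C12H20O2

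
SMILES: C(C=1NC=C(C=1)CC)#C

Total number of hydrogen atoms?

Hydrogens are implicit in SMILES; fill each atom to its normal valence:
  2 × C (aromatic): 1 H each → 2
  2 × C (aromatic): no H
  1 × C: 3 H
  1 × C: 2 H
  1 × C: 1 H
  1 × C: no H
  1 × N (aromatic): 1 H
  Total hydrogens = 9.

9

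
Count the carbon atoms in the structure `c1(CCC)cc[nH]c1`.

The symbol for carbon appears 7 times in the SMILES. Lowercase c denotes aromatic carbon and counts toward C.

7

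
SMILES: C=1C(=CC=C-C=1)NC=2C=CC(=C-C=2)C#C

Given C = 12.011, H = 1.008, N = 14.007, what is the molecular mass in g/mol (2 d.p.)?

193.25

Molecular formula: C14H11N.
M = 14×12.011 + 11×1.008 + 1×14.007 = 193.25 g/mol.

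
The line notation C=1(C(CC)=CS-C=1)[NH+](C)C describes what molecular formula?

C8H14NS+

Heavy atoms from the SMILES: 8 C, 1 N, 1 S.
Implicit hydrogens by atom environment:
  3 × C: 3 H each → 9
  2 × C (aromatic): 1 H each → 2
  2 × C (aromatic): no H
  1 × C: 2 H
  1 × N (charge +1): 1 H
  1 × S (aromatic): no H
  Total hydrogens = 14.
Net charge +1.
Molecular formula: C8H14NS+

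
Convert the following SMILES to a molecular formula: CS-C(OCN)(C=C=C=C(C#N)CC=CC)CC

C14H20N2OS

Heavy atoms from the SMILES: 14 C, 2 N, 1 O, 1 S.
Implicit hydrogens by atom environment:
  5 × C: no H
  3 × C: 3 H each → 9
  3 × C: 2 H each → 6
  3 × C: 1 H each → 3
  1 × N: 2 H
  1 × N: no H
  1 × O: no H
  1 × S: no H
  Total hydrogens = 20.
Molecular formula: C14H20N2OS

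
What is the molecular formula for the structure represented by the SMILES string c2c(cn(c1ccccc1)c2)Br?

C10H8BrN

Heavy atoms from the SMILES: 1 Br, 10 C, 1 N.
Implicit hydrogens by atom environment:
  8 × C (aromatic): 1 H each → 8
  2 × C (aromatic): no H
  1 × Br: no H
  1 × N (aromatic): no H
  Total hydrogens = 8.
Molecular formula: C10H8BrN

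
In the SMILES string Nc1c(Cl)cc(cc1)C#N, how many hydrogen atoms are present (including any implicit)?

5

Hydrogens are implicit in SMILES; fill each atom to its normal valence:
  3 × C (aromatic): 1 H each → 3
  3 × C (aromatic): no H
  1 × C: no H
  1 × Cl: no H
  1 × N: 2 H
  1 × N: no H
  Total hydrogens = 5.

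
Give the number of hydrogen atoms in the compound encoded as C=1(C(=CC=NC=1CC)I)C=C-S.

10

Hydrogens are implicit in SMILES; fill each atom to its normal valence:
  3 × C (aromatic): no H
  2 × C (aromatic): 1 H each → 2
  2 × C: 1 H each → 2
  1 × C: 3 H
  1 × C: 2 H
  1 × I: no H
  1 × N (aromatic): no H
  1 × S: 1 H
  Total hydrogens = 10.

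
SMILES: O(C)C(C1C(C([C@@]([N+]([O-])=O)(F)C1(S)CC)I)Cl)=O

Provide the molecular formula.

C9H12ClFINO4S

Heavy atoms from the SMILES: 9 C, 1 Cl, 1 F, 1 I, 1 N, 4 O, 1 S.
Implicit hydrogens by atom environment:
  3 × C: 1 H each → 3
  3 × C: no H
  3 × O: no H
  2 × C: 3 H each → 6
  1 × C: 2 H
  1 × Cl: no H
  1 × F: no H
  1 × I: no H
  1 × N (charge +1): no H
  1 × O (charge -1): no H
  1 × S: 1 H
  Total hydrogens = 12.
Molecular formula: C9H12ClFINO4S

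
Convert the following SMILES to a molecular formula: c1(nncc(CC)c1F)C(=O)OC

Heavy atoms from the SMILES: 8 C, 1 F, 2 N, 2 O.
Implicit hydrogens by atom environment:
  3 × C (aromatic): no H
  2 × C: 3 H each → 6
  2 × N (aromatic): no H
  2 × O: no H
  1 × C: 2 H
  1 × C (aromatic): 1 H
  1 × C: no H
  1 × F: no H
  Total hydrogens = 9.
Molecular formula: C8H9FN2O2

C8H9FN2O2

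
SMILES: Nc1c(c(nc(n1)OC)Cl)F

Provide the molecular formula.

C5H5ClFN3O

Heavy atoms from the SMILES: 5 C, 1 Cl, 1 F, 3 N, 1 O.
Implicit hydrogens by atom environment:
  4 × C (aromatic): no H
  2 × N (aromatic): no H
  1 × C: 3 H
  1 × Cl: no H
  1 × F: no H
  1 × N: 2 H
  1 × O: no H
  Total hydrogens = 5.
Molecular formula: C5H5ClFN3O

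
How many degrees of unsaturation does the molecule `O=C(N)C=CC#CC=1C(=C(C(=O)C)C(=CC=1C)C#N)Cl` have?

Molecular formula from the SMILES: C15H11ClN2O2.
DoU = (2C + 2 + N − H − X)/2 = (2·15 + 2 + 2 − 11 − 1)/2 = 22/2 = 11.
(Structurally: 1 ring(s) + 10 π bond(s) = 11.)

11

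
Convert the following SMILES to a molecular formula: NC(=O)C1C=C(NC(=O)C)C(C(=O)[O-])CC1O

C10H13N2O5-

Heavy atoms from the SMILES: 10 C, 2 N, 5 O.
Implicit hydrogens by atom environment:
  4 × C: 1 H each → 4
  4 × C: no H
  3 × O: no H
  1 × C: 3 H
  1 × C: 2 H
  1 × N: 2 H
  1 × N: 1 H
  1 × O: 1 H
  1 × O (charge -1): no H
  Total hydrogens = 13.
Net charge -1.
Molecular formula: C10H13N2O5-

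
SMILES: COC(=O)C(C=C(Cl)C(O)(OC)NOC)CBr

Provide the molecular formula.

C9H15BrClNO5

Heavy atoms from the SMILES: 1 Br, 9 C, 1 Cl, 1 N, 5 O.
Implicit hydrogens by atom environment:
  4 × O: no H
  3 × C: 3 H each → 9
  3 × C: no H
  2 × C: 1 H each → 2
  1 × Br: no H
  1 × C: 2 H
  1 × Cl: no H
  1 × N: 1 H
  1 × O: 1 H
  Total hydrogens = 15.
Molecular formula: C9H15BrClNO5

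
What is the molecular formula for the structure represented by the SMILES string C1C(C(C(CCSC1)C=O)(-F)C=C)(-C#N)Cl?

C11H13ClFNOS

Heavy atoms from the SMILES: 11 C, 1 Cl, 1 F, 1 N, 1 O, 1 S.
Implicit hydrogens by atom environment:
  5 × C: 2 H each → 10
  3 × C: 1 H each → 3
  3 × C: no H
  1 × Cl: no H
  1 × F: no H
  1 × N: no H
  1 × O: no H
  1 × S: no H
  Total hydrogens = 13.
Molecular formula: C11H13ClFNOS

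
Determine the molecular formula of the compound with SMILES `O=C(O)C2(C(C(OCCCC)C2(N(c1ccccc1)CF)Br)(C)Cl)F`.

C17H21BrClF2NO3

Heavy atoms from the SMILES: 1 Br, 17 C, 1 Cl, 2 F, 1 N, 3 O.
Implicit hydrogens by atom environment:
  5 × C (aromatic): 1 H each → 5
  4 × C: 2 H each → 8
  4 × C: no H
  2 × C: 3 H each → 6
  2 × F: no H
  2 × O: no H
  1 × Br: no H
  1 × C: 1 H
  1 × C (aromatic): no H
  1 × Cl: no H
  1 × N: no H
  1 × O: 1 H
  Total hydrogens = 21.
Molecular formula: C17H21BrClF2NO3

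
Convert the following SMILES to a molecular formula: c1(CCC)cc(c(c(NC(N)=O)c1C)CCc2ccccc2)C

C20H26N2O

Heavy atoms from the SMILES: 20 C, 2 N, 1 O.
Implicit hydrogens by atom environment:
  6 × C (aromatic): 1 H each → 6
  6 × C (aromatic): no H
  4 × C: 2 H each → 8
  3 × C: 3 H each → 9
  1 × C: no H
  1 × N: 2 H
  1 × N: 1 H
  1 × O: no H
  Total hydrogens = 26.
Molecular formula: C20H26N2O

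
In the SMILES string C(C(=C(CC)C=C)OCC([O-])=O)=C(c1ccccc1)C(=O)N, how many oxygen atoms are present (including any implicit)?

4

The symbol for oxygen appears 4 times in the SMILES.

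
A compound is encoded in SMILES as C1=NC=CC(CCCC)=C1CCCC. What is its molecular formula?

C13H21N

Heavy atoms from the SMILES: 13 C, 1 N.
Implicit hydrogens by atom environment:
  6 × C: 2 H each → 12
  3 × C (aromatic): 1 H each → 3
  2 × C: 3 H each → 6
  2 × C (aromatic): no H
  1 × N (aromatic): no H
  Total hydrogens = 21.
Molecular formula: C13H21N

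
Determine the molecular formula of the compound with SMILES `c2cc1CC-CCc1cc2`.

Heavy atoms from the SMILES: 10 C.
Implicit hydrogens by atom environment:
  4 × C: 2 H each → 8
  4 × C (aromatic): 1 H each → 4
  2 × C (aromatic): no H
  Total hydrogens = 12.
Molecular formula: C10H12

C10H12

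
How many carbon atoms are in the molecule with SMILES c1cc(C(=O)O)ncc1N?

6

The symbol for carbon appears 6 times in the SMILES. Lowercase c denotes aromatic carbon and counts toward C.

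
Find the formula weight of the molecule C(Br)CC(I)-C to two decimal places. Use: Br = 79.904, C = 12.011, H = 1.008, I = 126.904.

262.92

Molecular formula: C4H8BrI.
M = 1×79.904 + 4×12.011 + 8×1.008 + 1×126.904 = 262.92 g/mol.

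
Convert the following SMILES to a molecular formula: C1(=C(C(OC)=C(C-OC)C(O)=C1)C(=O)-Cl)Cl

C10H10Cl2O4

Heavy atoms from the SMILES: 10 C, 2 Cl, 4 O.
Implicit hydrogens by atom environment:
  5 × C (aromatic): no H
  3 × O: no H
  2 × C: 3 H each → 6
  2 × Cl: no H
  1 × C: 2 H
  1 × C (aromatic): 1 H
  1 × C: no H
  1 × O: 1 H
  Total hydrogens = 10.
Molecular formula: C10H10Cl2O4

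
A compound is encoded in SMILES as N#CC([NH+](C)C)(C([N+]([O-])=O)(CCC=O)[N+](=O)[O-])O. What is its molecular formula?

C8H13N4O6+

Heavy atoms from the SMILES: 8 C, 4 N, 6 O.
Implicit hydrogens by atom environment:
  3 × C: no H
  3 × O: no H
  2 × C: 3 H each → 6
  2 × C: 2 H each → 4
  2 × N (charge +1): no H
  2 × O (charge -1): no H
  1 × C: 1 H
  1 × N (charge +1): 1 H
  1 × N: no H
  1 × O: 1 H
  Total hydrogens = 13.
Net charge +1.
Molecular formula: C8H13N4O6+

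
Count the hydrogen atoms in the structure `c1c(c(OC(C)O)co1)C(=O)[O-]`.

7

Hydrogens are implicit in SMILES; fill each atom to its normal valence:
  2 × C (aromatic): 1 H each → 2
  2 × C (aromatic): no H
  2 × O: no H
  1 × C: 3 H
  1 × C: 1 H
  1 × C: no H
  1 × O: 1 H
  1 × O (aromatic): no H
  1 × O (charge -1): no H
  Total hydrogens = 7.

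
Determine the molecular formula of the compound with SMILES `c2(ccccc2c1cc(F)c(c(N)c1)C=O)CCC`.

C16H16FNO

Heavy atoms from the SMILES: 16 C, 1 F, 1 N, 1 O.
Implicit hydrogens by atom environment:
  6 × C (aromatic): 1 H each → 6
  6 × C (aromatic): no H
  2 × C: 2 H each → 4
  1 × C: 3 H
  1 × C: 1 H
  1 × F: no H
  1 × N: 2 H
  1 × O: no H
  Total hydrogens = 16.
Molecular formula: C16H16FNO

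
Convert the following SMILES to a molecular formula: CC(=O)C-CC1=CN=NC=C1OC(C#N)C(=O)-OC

Heavy atoms from the SMILES: 12 C, 3 N, 4 O.
Implicit hydrogens by atom environment:
  4 × O: no H
  3 × C: no H
  2 × C: 3 H each → 6
  2 × C: 2 H each → 4
  2 × C (aromatic): 1 H each → 2
  2 × C (aromatic): no H
  2 × N (aromatic): no H
  1 × C: 1 H
  1 × N: no H
  Total hydrogens = 13.
Molecular formula: C12H13N3O4

C12H13N3O4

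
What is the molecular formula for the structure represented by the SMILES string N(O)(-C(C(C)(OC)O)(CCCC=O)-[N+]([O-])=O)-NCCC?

Heavy atoms from the SMILES: 11 C, 3 N, 6 O.
Implicit hydrogens by atom environment:
  5 × C: 2 H each → 10
  3 × C: 3 H each → 9
  3 × O: no H
  2 × C: no H
  2 × O: 1 H each → 2
  1 × C: 1 H
  1 × N: 1 H
  1 × N: no H
  1 × N (charge +1): no H
  1 × O (charge -1): no H
  Total hydrogens = 23.
Molecular formula: C11H23N3O6

C11H23N3O6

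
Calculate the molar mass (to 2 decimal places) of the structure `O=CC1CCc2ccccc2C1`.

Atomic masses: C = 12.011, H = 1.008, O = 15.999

160.22

Molecular formula: C11H12O.
M = 11×12.011 + 12×1.008 + 1×15.999 = 160.22 g/mol.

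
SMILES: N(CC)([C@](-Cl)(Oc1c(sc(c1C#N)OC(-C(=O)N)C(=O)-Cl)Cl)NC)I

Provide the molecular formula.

C12H12Cl3IN4O4S

Heavy atoms from the SMILES: 12 C, 3 Cl, 1 I, 4 N, 4 O, 1 S.
Implicit hydrogens by atom environment:
  4 × C (aromatic): no H
  4 × C: no H
  4 × O: no H
  3 × Cl: no H
  2 × C: 3 H each → 6
  2 × N: no H
  1 × C: 2 H
  1 × C: 1 H
  1 × I: no H
  1 × N: 2 H
  1 × N: 1 H
  1 × S (aromatic): no H
  Total hydrogens = 12.
Molecular formula: C12H12Cl3IN4O4S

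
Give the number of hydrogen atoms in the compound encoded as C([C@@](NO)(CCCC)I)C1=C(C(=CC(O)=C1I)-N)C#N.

Hydrogens are implicit in SMILES; fill each atom to its normal valence:
  5 × C (aromatic): no H
  4 × C: 2 H each → 8
  2 × C: no H
  2 × I: no H
  2 × O: 1 H each → 2
  1 × C: 3 H
  1 × C (aromatic): 1 H
  1 × N: 2 H
  1 × N: 1 H
  1 × N: no H
  Total hydrogens = 17.

17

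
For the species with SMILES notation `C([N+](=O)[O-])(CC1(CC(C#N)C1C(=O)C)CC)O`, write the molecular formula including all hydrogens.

Heavy atoms from the SMILES: 11 C, 2 N, 4 O.
Implicit hydrogens by atom environment:
  3 × C: 2 H each → 6
  3 × C: 1 H each → 3
  3 × C: no H
  2 × C: 3 H each → 6
  2 × O: no H
  1 × N: no H
  1 × N (charge +1): no H
  1 × O: 1 H
  1 × O (charge -1): no H
  Total hydrogens = 16.
Molecular formula: C11H16N2O4

C11H16N2O4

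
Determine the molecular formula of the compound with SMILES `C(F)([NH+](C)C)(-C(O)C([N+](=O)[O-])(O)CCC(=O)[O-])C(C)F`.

Heavy atoms from the SMILES: 10 C, 2 F, 2 N, 6 O.
Implicit hydrogens by atom environment:
  3 × C: 3 H each → 9
  3 × C: no H
  2 × C: 2 H each → 4
  2 × C: 1 H each → 2
  2 × F: no H
  2 × O: 1 H each → 2
  2 × O: no H
  2 × O (charge -1): no H
  1 × N (charge +1): 1 H
  1 × N (charge +1): no H
  Total hydrogens = 18.
Molecular formula: C10H18F2N2O6

C10H18F2N2O6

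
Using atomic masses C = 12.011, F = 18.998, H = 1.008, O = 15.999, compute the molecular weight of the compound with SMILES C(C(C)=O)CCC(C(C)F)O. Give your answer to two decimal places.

162.20

Molecular formula: C8H15FO2.
M = 8×12.011 + 1×18.998 + 15×1.008 + 2×15.999 = 162.20 g/mol.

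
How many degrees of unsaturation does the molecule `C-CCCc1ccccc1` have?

4

Molecular formula from the SMILES: C10H14.
DoU = (2C + 2 + N − H − X)/2 = (2·10 + 2 + 0 − 14 − 0)/2 = 8/2 = 4.
(Structurally: 1 ring(s) + 3 π bond(s) = 4.)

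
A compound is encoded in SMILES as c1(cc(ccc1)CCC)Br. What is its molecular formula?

Heavy atoms from the SMILES: 1 Br, 9 C.
Implicit hydrogens by atom environment:
  4 × C (aromatic): 1 H each → 4
  2 × C: 2 H each → 4
  2 × C (aromatic): no H
  1 × Br: no H
  1 × C: 3 H
  Total hydrogens = 11.
Molecular formula: C9H11Br

C9H11Br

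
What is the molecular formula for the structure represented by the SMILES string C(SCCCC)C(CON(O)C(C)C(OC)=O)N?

Heavy atoms from the SMILES: 11 C, 2 N, 4 O, 1 S.
Implicit hydrogens by atom environment:
  5 × C: 2 H each → 10
  3 × C: 3 H each → 9
  3 × O: no H
  2 × C: 1 H each → 2
  1 × C: no H
  1 × N: 2 H
  1 × N: no H
  1 × O: 1 H
  1 × S: no H
  Total hydrogens = 24.
Molecular formula: C11H24N2O4S

C11H24N2O4S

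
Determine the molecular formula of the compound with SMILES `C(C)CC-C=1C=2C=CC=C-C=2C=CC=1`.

Heavy atoms from the SMILES: 14 C.
Implicit hydrogens by atom environment:
  7 × C (aromatic): 1 H each → 7
  3 × C: 2 H each → 6
  3 × C (aromatic): no H
  1 × C: 3 H
  Total hydrogens = 16.
Molecular formula: C14H16

C14H16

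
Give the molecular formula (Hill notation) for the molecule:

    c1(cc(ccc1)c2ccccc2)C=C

C14H12

Heavy atoms from the SMILES: 14 C.
Implicit hydrogens by atom environment:
  9 × C (aromatic): 1 H each → 9
  3 × C (aromatic): no H
  1 × C: 2 H
  1 × C: 1 H
  Total hydrogens = 12.
Molecular formula: C14H12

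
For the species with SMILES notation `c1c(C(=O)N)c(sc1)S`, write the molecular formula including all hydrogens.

Heavy atoms from the SMILES: 5 C, 1 N, 1 O, 2 S.
Implicit hydrogens by atom environment:
  2 × C (aromatic): 1 H each → 2
  2 × C (aromatic): no H
  1 × C: no H
  1 × N: 2 H
  1 × O: no H
  1 × S: 1 H
  1 × S (aromatic): no H
  Total hydrogens = 5.
Molecular formula: C5H5NOS2

C5H5NOS2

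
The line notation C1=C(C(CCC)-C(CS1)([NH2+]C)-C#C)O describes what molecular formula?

C11H18NOS+

Heavy atoms from the SMILES: 11 C, 1 N, 1 O, 1 S.
Implicit hydrogens by atom environment:
  3 × C: 2 H each → 6
  3 × C: 1 H each → 3
  3 × C: no H
  2 × C: 3 H each → 6
  1 × N (charge +1): 2 H
  1 × O: 1 H
  1 × S: no H
  Total hydrogens = 18.
Net charge +1.
Molecular formula: C11H18NOS+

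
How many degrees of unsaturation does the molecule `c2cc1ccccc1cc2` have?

7

Molecular formula from the SMILES: C10H8.
DoU = (2C + 2 + N − H − X)/2 = (2·10 + 2 + 0 − 8 − 0)/2 = 14/2 = 7.
(Structurally: 2 ring(s) + 5 π bond(s) = 7.)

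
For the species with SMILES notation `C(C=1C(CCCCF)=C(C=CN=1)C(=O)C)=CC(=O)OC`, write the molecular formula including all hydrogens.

C15H18FNO3

Heavy atoms from the SMILES: 15 C, 1 F, 1 N, 3 O.
Implicit hydrogens by atom environment:
  4 × C: 2 H each → 8
  3 × C (aromatic): no H
  3 × O: no H
  2 × C: 3 H each → 6
  2 × C (aromatic): 1 H each → 2
  2 × C: 1 H each → 2
  2 × C: no H
  1 × F: no H
  1 × N (aromatic): no H
  Total hydrogens = 18.
Molecular formula: C15H18FNO3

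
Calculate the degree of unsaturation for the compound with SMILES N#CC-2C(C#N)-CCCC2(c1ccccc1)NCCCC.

Molecular formula from the SMILES: C18H23N3.
DoU = (2C + 2 + N − H − X)/2 = (2·18 + 2 + 3 − 23 − 0)/2 = 18/2 = 9.
(Structurally: 2 ring(s) + 7 π bond(s) = 9.)

9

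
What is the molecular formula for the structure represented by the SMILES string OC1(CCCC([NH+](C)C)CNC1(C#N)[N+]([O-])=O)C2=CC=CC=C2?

Heavy atoms from the SMILES: 16 C, 4 N, 3 O.
Implicit hydrogens by atom environment:
  5 × C (aromatic): 1 H each → 5
  4 × C: 2 H each → 8
  3 × C: no H
  2 × C: 3 H each → 6
  1 × C: 1 H
  1 × C (aromatic): no H
  1 × N: 1 H
  1 × N (charge +1): 1 H
  1 × N: no H
  1 × N (charge +1): no H
  1 × O: 1 H
  1 × O: no H
  1 × O (charge -1): no H
  Total hydrogens = 23.
Net charge +1.
Molecular formula: C16H23N4O3+

C16H23N4O3+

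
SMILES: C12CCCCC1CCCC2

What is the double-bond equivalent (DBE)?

Molecular formula from the SMILES: C10H18.
DoU = (2C + 2 + N − H − X)/2 = (2·10 + 2 + 0 − 18 − 0)/2 = 4/2 = 2.
(Structurally: 2 ring(s) + 0 π bond(s) = 2.)

2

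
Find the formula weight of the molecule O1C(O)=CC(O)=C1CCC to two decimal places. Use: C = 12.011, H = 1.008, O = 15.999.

Molecular formula: C7H10O3.
M = 7×12.011 + 10×1.008 + 3×15.999 = 142.15 g/mol.

142.15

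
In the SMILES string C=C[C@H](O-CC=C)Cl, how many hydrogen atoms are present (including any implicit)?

9

Hydrogens are implicit in SMILES; fill each atom to its normal valence:
  3 × C: 2 H each → 6
  3 × C: 1 H each → 3
  1 × Cl: no H
  1 × O: no H
  Total hydrogens = 9.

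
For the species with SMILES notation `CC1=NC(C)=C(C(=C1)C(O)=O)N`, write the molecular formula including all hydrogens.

C8H10N2O2

Heavy atoms from the SMILES: 8 C, 2 N, 2 O.
Implicit hydrogens by atom environment:
  4 × C (aromatic): no H
  2 × C: 3 H each → 6
  1 × C (aromatic): 1 H
  1 × C: no H
  1 × N: 2 H
  1 × N (aromatic): no H
  1 × O: 1 H
  1 × O: no H
  Total hydrogens = 10.
Molecular formula: C8H10N2O2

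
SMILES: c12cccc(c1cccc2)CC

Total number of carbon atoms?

12

The symbol for carbon appears 12 times in the SMILES. Lowercase c denotes aromatic carbon and counts toward C.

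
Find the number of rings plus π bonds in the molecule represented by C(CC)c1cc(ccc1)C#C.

6

Molecular formula from the SMILES: C11H12.
DoU = (2C + 2 + N − H − X)/2 = (2·11 + 2 + 0 − 12 − 0)/2 = 12/2 = 6.
(Structurally: 1 ring(s) + 5 π bond(s) = 6.)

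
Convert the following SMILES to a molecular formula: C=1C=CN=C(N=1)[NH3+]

Heavy atoms from the SMILES: 4 C, 3 N.
Implicit hydrogens by atom environment:
  3 × C (aromatic): 1 H each → 3
  2 × N (aromatic): no H
  1 × C (aromatic): no H
  1 × N (charge +1): 3 H
  Total hydrogens = 6.
Net charge +1.
Molecular formula: C4H6N3+

C4H6N3+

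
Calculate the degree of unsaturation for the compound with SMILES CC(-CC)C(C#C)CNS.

2

Molecular formula from the SMILES: C8H15NS.
DoU = (2C + 2 + N − H − X)/2 = (2·8 + 2 + 1 − 15 − 0)/2 = 4/2 = 2.
(Structurally: 0 ring(s) + 2 π bond(s) = 2.)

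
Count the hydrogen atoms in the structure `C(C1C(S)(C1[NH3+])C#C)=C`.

10

Hydrogens are implicit in SMILES; fill each atom to its normal valence:
  4 × C: 1 H each → 4
  2 × C: no H
  1 × C: 2 H
  1 × N (charge +1): 3 H
  1 × S: 1 H
  Total hydrogens = 10.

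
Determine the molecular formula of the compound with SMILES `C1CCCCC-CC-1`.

Heavy atoms from the SMILES: 8 C.
Implicit hydrogens by atom environment:
  8 × C: 2 H each → 16
  Total hydrogens = 16.
Molecular formula: C8H16

C8H16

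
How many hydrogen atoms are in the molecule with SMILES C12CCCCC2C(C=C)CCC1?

Hydrogens are implicit in SMILES; fill each atom to its normal valence:
  8 × C: 2 H each → 16
  4 × C: 1 H each → 4
  Total hydrogens = 20.

20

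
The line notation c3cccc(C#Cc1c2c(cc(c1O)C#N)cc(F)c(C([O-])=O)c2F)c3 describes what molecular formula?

C20H8F2NO3-

Heavy atoms from the SMILES: 20 C, 2 F, 1 N, 3 O.
Implicit hydrogens by atom environment:
  9 × C (aromatic): no H
  7 × C (aromatic): 1 H each → 7
  4 × C: no H
  2 × F: no H
  1 × N: no H
  1 × O: 1 H
  1 × O: no H
  1 × O (charge -1): no H
  Total hydrogens = 8.
Net charge -1.
Molecular formula: C20H8F2NO3-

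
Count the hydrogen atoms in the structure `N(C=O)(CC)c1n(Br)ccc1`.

Hydrogens are implicit in SMILES; fill each atom to its normal valence:
  3 × C (aromatic): 1 H each → 3
  1 × Br: no H
  1 × C: 3 H
  1 × C: 2 H
  1 × C: 1 H
  1 × C (aromatic): no H
  1 × N (aromatic): no H
  1 × N: no H
  1 × O: no H
  Total hydrogens = 9.

9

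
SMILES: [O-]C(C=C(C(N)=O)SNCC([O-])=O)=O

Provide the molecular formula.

[C6H6N2O5S]2-

Heavy atoms from the SMILES: 6 C, 2 N, 5 O, 1 S.
Implicit hydrogens by atom environment:
  4 × C: no H
  3 × O: no H
  2 × O (charge -1): no H
  1 × C: 2 H
  1 × C: 1 H
  1 × N: 2 H
  1 × N: 1 H
  1 × S: no H
  Total hydrogens = 6.
Net charge -2.
Molecular formula: [C6H6N2O5S]2-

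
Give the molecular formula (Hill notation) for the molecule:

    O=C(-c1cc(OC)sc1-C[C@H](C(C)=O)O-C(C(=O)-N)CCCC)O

C16H23NO6S

Heavy atoms from the SMILES: 16 C, 1 N, 6 O, 1 S.
Implicit hydrogens by atom environment:
  5 × O: no H
  4 × C: 2 H each → 8
  3 × C: 3 H each → 9
  3 × C (aromatic): no H
  3 × C: no H
  2 × C: 1 H each → 2
  1 × C (aromatic): 1 H
  1 × N: 2 H
  1 × O: 1 H
  1 × S (aromatic): no H
  Total hydrogens = 23.
Molecular formula: C16H23NO6S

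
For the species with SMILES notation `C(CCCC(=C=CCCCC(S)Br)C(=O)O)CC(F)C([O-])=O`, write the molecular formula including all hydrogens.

Heavy atoms from the SMILES: 1 Br, 15 C, 1 F, 4 O, 1 S.
Implicit hydrogens by atom environment:
  8 × C: 2 H each → 16
  4 × C: no H
  3 × C: 1 H each → 3
  2 × O: no H
  1 × Br: no H
  1 × F: no H
  1 × O: 1 H
  1 × O (charge -1): no H
  1 × S: 1 H
  Total hydrogens = 21.
Net charge -1.
Molecular formula: C15H21BrFO4S-

C15H21BrFO4S-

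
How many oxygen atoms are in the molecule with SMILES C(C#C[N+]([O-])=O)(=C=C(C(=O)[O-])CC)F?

The symbol for oxygen appears 4 times in the SMILES.

4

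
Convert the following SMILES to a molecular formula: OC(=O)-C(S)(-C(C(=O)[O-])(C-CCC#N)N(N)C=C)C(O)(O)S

C11H16N3O6S2-

Heavy atoms from the SMILES: 11 C, 3 N, 6 O, 2 S.
Implicit hydrogens by atom environment:
  6 × C: no H
  4 × C: 2 H each → 8
  3 × O: 1 H each → 3
  2 × N: no H
  2 × O: no H
  2 × S: 1 H each → 2
  1 × C: 1 H
  1 × N: 2 H
  1 × O (charge -1): no H
  Total hydrogens = 16.
Net charge -1.
Molecular formula: C11H16N3O6S2-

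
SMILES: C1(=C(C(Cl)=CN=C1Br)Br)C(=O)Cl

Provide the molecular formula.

C6HBr2Cl2NO

Heavy atoms from the SMILES: 2 Br, 6 C, 2 Cl, 1 N, 1 O.
Implicit hydrogens by atom environment:
  4 × C (aromatic): no H
  2 × Br: no H
  2 × Cl: no H
  1 × C (aromatic): 1 H
  1 × C: no H
  1 × N (aromatic): no H
  1 × O: no H
  Total hydrogens = 1.
Molecular formula: C6HBr2Cl2NO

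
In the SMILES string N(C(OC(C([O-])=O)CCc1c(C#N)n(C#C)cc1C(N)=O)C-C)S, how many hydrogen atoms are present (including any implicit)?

17

Hydrogens are implicit in SMILES; fill each atom to its normal valence:
  4 × C: no H
  3 × C: 2 H each → 6
  3 × C: 1 H each → 3
  3 × C (aromatic): no H
  3 × O: no H
  1 × C: 3 H
  1 × C (aromatic): 1 H
  1 × N: 2 H
  1 × N: 1 H
  1 × N (aromatic): no H
  1 × N: no H
  1 × O (charge -1): no H
  1 × S: 1 H
  Total hydrogens = 17.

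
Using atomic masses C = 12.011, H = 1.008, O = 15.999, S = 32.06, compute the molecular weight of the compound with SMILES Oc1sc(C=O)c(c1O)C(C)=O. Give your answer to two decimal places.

Molecular formula: C7H6O4S.
M = 7×12.011 + 6×1.008 + 4×15.999 + 1×32.06 = 186.18 g/mol.

186.18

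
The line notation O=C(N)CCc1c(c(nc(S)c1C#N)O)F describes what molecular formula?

C9H8FN3O2S

Heavy atoms from the SMILES: 9 C, 1 F, 3 N, 2 O, 1 S.
Implicit hydrogens by atom environment:
  5 × C (aromatic): no H
  2 × C: 2 H each → 4
  2 × C: no H
  1 × F: no H
  1 × N: 2 H
  1 × N (aromatic): no H
  1 × N: no H
  1 × O: 1 H
  1 × O: no H
  1 × S: 1 H
  Total hydrogens = 8.
Molecular formula: C9H8FN3O2S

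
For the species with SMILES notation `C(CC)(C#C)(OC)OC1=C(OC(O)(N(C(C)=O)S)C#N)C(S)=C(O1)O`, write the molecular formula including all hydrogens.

Heavy atoms from the SMILES: 14 C, 2 N, 7 O, 2 S.
Implicit hydrogens by atom environment:
  5 × C: no H
  4 × C (aromatic): no H
  4 × O: no H
  3 × C: 3 H each → 9
  2 × N: no H
  2 × O: 1 H each → 2
  2 × S: 1 H each → 2
  1 × C: 2 H
  1 × C: 1 H
  1 × O (aromatic): no H
  Total hydrogens = 16.
Molecular formula: C14H16N2O7S2

C14H16N2O7S2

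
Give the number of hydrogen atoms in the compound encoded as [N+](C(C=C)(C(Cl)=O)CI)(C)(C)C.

Hydrogens are implicit in SMILES; fill each atom to its normal valence:
  3 × C: 3 H each → 9
  2 × C: 2 H each → 4
  2 × C: no H
  1 × C: 1 H
  1 × Cl: no H
  1 × I: no H
  1 × N (charge +1): no H
  1 × O: no H
  Total hydrogens = 14.

14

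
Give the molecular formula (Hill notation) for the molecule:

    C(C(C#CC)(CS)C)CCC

C10H18S

Heavy atoms from the SMILES: 10 C, 1 S.
Implicit hydrogens by atom environment:
  4 × C: 2 H each → 8
  3 × C: 3 H each → 9
  3 × C: no H
  1 × S: 1 H
  Total hydrogens = 18.
Molecular formula: C10H18S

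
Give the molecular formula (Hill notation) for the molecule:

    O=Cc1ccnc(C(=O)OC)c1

C8H7NO3

Heavy atoms from the SMILES: 8 C, 1 N, 3 O.
Implicit hydrogens by atom environment:
  3 × C (aromatic): 1 H each → 3
  3 × O: no H
  2 × C (aromatic): no H
  1 × C: 3 H
  1 × C: 1 H
  1 × C: no H
  1 × N (aromatic): no H
  Total hydrogens = 7.
Molecular formula: C8H7NO3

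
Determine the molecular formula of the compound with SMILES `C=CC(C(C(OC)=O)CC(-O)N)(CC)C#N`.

Heavy atoms from the SMILES: 11 C, 2 N, 3 O.
Implicit hydrogens by atom environment:
  3 × C: 2 H each → 6
  3 × C: 1 H each → 3
  3 × C: no H
  2 × C: 3 H each → 6
  2 × O: no H
  1 × N: 2 H
  1 × N: no H
  1 × O: 1 H
  Total hydrogens = 18.
Molecular formula: C11H18N2O3

C11H18N2O3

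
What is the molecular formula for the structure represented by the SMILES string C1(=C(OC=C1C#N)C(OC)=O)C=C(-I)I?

Heavy atoms from the SMILES: 9 C, 2 I, 1 N, 3 O.
Implicit hydrogens by atom environment:
  3 × C (aromatic): no H
  3 × C: no H
  2 × I: no H
  2 × O: no H
  1 × C: 3 H
  1 × C (aromatic): 1 H
  1 × C: 1 H
  1 × N: no H
  1 × O (aromatic): no H
  Total hydrogens = 5.
Molecular formula: C9H5I2NO3

C9H5I2NO3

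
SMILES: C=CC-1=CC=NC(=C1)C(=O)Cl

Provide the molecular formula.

C8H6ClNO

Heavy atoms from the SMILES: 8 C, 1 Cl, 1 N, 1 O.
Implicit hydrogens by atom environment:
  3 × C (aromatic): 1 H each → 3
  2 × C (aromatic): no H
  1 × C: 2 H
  1 × C: 1 H
  1 × C: no H
  1 × Cl: no H
  1 × N (aromatic): no H
  1 × O: no H
  Total hydrogens = 6.
Molecular formula: C8H6ClNO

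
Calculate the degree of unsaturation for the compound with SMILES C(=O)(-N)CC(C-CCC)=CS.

2

Molecular formula from the SMILES: C8H15NOS.
DoU = (2C + 2 + N − H − X)/2 = (2·8 + 2 + 1 − 15 − 0)/2 = 4/2 = 2.
(Structurally: 0 ring(s) + 2 π bond(s) = 2.)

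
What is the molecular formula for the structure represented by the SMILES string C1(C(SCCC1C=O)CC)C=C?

C10H16OS

Heavy atoms from the SMILES: 10 C, 1 O, 1 S.
Implicit hydrogens by atom environment:
  5 × C: 1 H each → 5
  4 × C: 2 H each → 8
  1 × C: 3 H
  1 × O: no H
  1 × S: no H
  Total hydrogens = 16.
Molecular formula: C10H16OS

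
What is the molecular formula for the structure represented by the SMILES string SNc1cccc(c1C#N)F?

Heavy atoms from the SMILES: 7 C, 1 F, 2 N, 1 S.
Implicit hydrogens by atom environment:
  3 × C (aromatic): 1 H each → 3
  3 × C (aromatic): no H
  1 × C: no H
  1 × F: no H
  1 × N: 1 H
  1 × N: no H
  1 × S: 1 H
  Total hydrogens = 5.
Molecular formula: C7H5FN2S

C7H5FN2S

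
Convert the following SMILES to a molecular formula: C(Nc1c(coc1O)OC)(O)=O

C6H7NO5

Heavy atoms from the SMILES: 6 C, 1 N, 5 O.
Implicit hydrogens by atom environment:
  3 × C (aromatic): no H
  2 × O: 1 H each → 2
  2 × O: no H
  1 × C: 3 H
  1 × C (aromatic): 1 H
  1 × C: no H
  1 × N: 1 H
  1 × O (aromatic): no H
  Total hydrogens = 7.
Molecular formula: C6H7NO5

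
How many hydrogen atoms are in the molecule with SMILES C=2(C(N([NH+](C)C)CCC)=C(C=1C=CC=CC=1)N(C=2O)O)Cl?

21

Hydrogens are implicit in SMILES; fill each atom to its normal valence:
  5 × C (aromatic): 1 H each → 5
  5 × C (aromatic): no H
  3 × C: 3 H each → 9
  2 × C: 2 H each → 4
  2 × O: 1 H each → 2
  1 × Cl: no H
  1 × N (charge +1): 1 H
  1 × N (aromatic): no H
  1 × N: no H
  Total hydrogens = 21.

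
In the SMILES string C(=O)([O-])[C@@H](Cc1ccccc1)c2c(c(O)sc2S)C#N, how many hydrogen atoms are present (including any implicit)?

10

Hydrogens are implicit in SMILES; fill each atom to its normal valence:
  5 × C (aromatic): 1 H each → 5
  5 × C (aromatic): no H
  2 × C: no H
  1 × C: 2 H
  1 × C: 1 H
  1 × N: no H
  1 × O: 1 H
  1 × O: no H
  1 × O (charge -1): no H
  1 × S: 1 H
  1 × S (aromatic): no H
  Total hydrogens = 10.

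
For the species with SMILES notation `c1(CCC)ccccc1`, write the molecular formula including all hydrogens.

C9H12

Heavy atoms from the SMILES: 9 C.
Implicit hydrogens by atom environment:
  5 × C (aromatic): 1 H each → 5
  2 × C: 2 H each → 4
  1 × C: 3 H
  1 × C (aromatic): no H
  Total hydrogens = 12.
Molecular formula: C9H12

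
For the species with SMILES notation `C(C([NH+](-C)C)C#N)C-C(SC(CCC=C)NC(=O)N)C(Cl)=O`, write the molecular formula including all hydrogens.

Heavy atoms from the SMILES: 14 C, 1 Cl, 4 N, 2 O, 1 S.
Implicit hydrogens by atom environment:
  5 × C: 2 H each → 10
  4 × C: 1 H each → 4
  3 × C: no H
  2 × C: 3 H each → 6
  2 × O: no H
  1 × Cl: no H
  1 × N: 2 H
  1 × N (charge +1): 1 H
  1 × N: 1 H
  1 × N: no H
  1 × S: no H
  Total hydrogens = 24.
Net charge +1.
Molecular formula: C14H24ClN4O2S+

C14H24ClN4O2S+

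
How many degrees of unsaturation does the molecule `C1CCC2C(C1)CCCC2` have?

2

Molecular formula from the SMILES: C10H18.
DoU = (2C + 2 + N − H − X)/2 = (2·10 + 2 + 0 − 18 − 0)/2 = 4/2 = 2.
(Structurally: 2 ring(s) + 0 π bond(s) = 2.)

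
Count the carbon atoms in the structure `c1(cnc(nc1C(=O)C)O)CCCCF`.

The symbol for carbon appears 10 times in the SMILES. Lowercase c denotes aromatic carbon and counts toward C.

10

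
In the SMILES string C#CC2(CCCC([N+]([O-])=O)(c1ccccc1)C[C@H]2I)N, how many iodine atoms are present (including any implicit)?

1

The symbol for iodine appears 1 time in the SMILES.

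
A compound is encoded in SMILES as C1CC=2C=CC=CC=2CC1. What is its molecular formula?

C10H12

Heavy atoms from the SMILES: 10 C.
Implicit hydrogens by atom environment:
  4 × C: 2 H each → 8
  4 × C (aromatic): 1 H each → 4
  2 × C (aromatic): no H
  Total hydrogens = 12.
Molecular formula: C10H12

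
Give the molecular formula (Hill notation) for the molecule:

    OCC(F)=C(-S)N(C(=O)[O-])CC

Heavy atoms from the SMILES: 6 C, 1 F, 1 N, 3 O, 1 S.
Implicit hydrogens by atom environment:
  3 × C: no H
  2 × C: 2 H each → 4
  1 × C: 3 H
  1 × F: no H
  1 × N: no H
  1 × O: 1 H
  1 × O: no H
  1 × O (charge -1): no H
  1 × S: 1 H
  Total hydrogens = 9.
Net charge -1.
Molecular formula: C6H9FNO3S-

C6H9FNO3S-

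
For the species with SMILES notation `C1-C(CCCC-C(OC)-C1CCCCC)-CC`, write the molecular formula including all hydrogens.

Heavy atoms from the SMILES: 16 C, 1 O.
Implicit hydrogens by atom environment:
  10 × C: 2 H each → 20
  3 × C: 3 H each → 9
  3 × C: 1 H each → 3
  1 × O: no H
  Total hydrogens = 32.
Molecular formula: C16H32O

C16H32O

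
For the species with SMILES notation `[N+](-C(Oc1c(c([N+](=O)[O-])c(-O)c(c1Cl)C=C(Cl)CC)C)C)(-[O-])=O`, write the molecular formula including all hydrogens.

C13H14Cl2N2O6

Heavy atoms from the SMILES: 13 C, 2 Cl, 2 N, 6 O.
Implicit hydrogens by atom environment:
  6 × C (aromatic): no H
  3 × C: 3 H each → 9
  3 × O: no H
  2 × C: 1 H each → 2
  2 × Cl: no H
  2 × N (charge +1): no H
  2 × O (charge -1): no H
  1 × C: 2 H
  1 × C: no H
  1 × O: 1 H
  Total hydrogens = 14.
Molecular formula: C13H14Cl2N2O6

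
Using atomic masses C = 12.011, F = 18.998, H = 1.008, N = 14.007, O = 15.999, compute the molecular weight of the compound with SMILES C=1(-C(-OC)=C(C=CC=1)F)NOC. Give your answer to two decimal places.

171.17

Molecular formula: C8H10FNO2.
M = 8×12.011 + 1×18.998 + 10×1.008 + 1×14.007 + 2×15.999 = 171.17 g/mol.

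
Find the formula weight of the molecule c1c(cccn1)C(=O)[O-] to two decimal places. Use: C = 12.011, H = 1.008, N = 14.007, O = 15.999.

Molecular formula: C6H4NO2-.
M = 6×12.011 + 4×1.008 + 1×14.007 + 2×15.999 = 122.10 g/mol.

122.10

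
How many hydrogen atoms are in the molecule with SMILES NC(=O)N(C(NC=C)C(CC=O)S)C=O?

13

Hydrogens are implicit in SMILES; fill each atom to its normal valence:
  5 × C: 1 H each → 5
  3 × O: no H
  2 × C: 2 H each → 4
  1 × C: no H
  1 × N: 2 H
  1 × N: 1 H
  1 × N: no H
  1 × S: 1 H
  Total hydrogens = 13.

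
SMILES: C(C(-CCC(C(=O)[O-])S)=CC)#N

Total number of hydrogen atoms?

Hydrogens are implicit in SMILES; fill each atom to its normal valence:
  3 × C: no H
  2 × C: 2 H each → 4
  2 × C: 1 H each → 2
  1 × C: 3 H
  1 × N: no H
  1 × O: no H
  1 × O (charge -1): no H
  1 × S: 1 H
  Total hydrogens = 10.

10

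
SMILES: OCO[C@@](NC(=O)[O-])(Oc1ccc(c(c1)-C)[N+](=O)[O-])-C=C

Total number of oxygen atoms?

7

The symbol for oxygen appears 7 times in the SMILES.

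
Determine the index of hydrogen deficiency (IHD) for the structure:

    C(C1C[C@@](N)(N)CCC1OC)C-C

1

Molecular formula from the SMILES: C10H22N2O.
DoU = (2C + 2 + N − H − X)/2 = (2·10 + 2 + 2 − 22 − 0)/2 = 2/2 = 1.
(Structurally: 1 ring(s) + 0 π bond(s) = 1.)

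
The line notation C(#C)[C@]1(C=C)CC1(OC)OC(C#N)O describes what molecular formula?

Heavy atoms from the SMILES: 10 C, 1 N, 3 O.
Implicit hydrogens by atom environment:
  4 × C: no H
  3 × C: 1 H each → 3
  2 × C: 2 H each → 4
  2 × O: no H
  1 × C: 3 H
  1 × N: no H
  1 × O: 1 H
  Total hydrogens = 11.
Molecular formula: C10H11NO3

C10H11NO3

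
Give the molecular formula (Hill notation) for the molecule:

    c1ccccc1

Heavy atoms from the SMILES: 6 C.
Implicit hydrogens by atom environment:
  6 × C (aromatic): 1 H each → 6
  Total hydrogens = 6.
Molecular formula: C6H6

C6H6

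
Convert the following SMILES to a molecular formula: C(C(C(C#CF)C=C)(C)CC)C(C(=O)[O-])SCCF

C14H19F2O2S-

Heavy atoms from the SMILES: 14 C, 2 F, 2 O, 1 S.
Implicit hydrogens by atom environment:
  5 × C: 2 H each → 10
  4 × C: no H
  3 × C: 1 H each → 3
  2 × C: 3 H each → 6
  2 × F: no H
  1 × O: no H
  1 × O (charge -1): no H
  1 × S: no H
  Total hydrogens = 19.
Net charge -1.
Molecular formula: C14H19F2O2S-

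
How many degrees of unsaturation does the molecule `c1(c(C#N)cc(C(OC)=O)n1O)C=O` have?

Molecular formula from the SMILES: C8H6N2O4.
DoU = (2C + 2 + N − H − X)/2 = (2·8 + 2 + 2 − 6 − 0)/2 = 14/2 = 7.
(Structurally: 1 ring(s) + 6 π bond(s) = 7.)

7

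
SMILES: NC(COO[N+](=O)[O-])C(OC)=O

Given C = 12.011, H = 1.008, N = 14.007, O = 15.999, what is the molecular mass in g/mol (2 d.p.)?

180.12

Molecular formula: C4H8N2O6.
M = 4×12.011 + 8×1.008 + 2×14.007 + 6×15.999 = 180.12 g/mol.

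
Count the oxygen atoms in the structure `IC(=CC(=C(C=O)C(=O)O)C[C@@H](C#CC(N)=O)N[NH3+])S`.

The symbol for oxygen appears 4 times in the SMILES.

4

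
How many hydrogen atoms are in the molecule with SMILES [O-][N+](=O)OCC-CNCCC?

Hydrogens are implicit in SMILES; fill each atom to its normal valence:
  5 × C: 2 H each → 10
  2 × O: no H
  1 × C: 3 H
  1 × N: 1 H
  1 × N (charge +1): no H
  1 × O (charge -1): no H
  Total hydrogens = 14.

14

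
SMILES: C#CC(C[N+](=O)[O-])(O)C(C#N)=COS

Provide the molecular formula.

Heavy atoms from the SMILES: 7 C, 2 N, 4 O, 1 S.
Implicit hydrogens by atom environment:
  4 × C: no H
  2 × C: 1 H each → 2
  2 × O: no H
  1 × C: 2 H
  1 × N: no H
  1 × N (charge +1): no H
  1 × O: 1 H
  1 × O (charge -1): no H
  1 × S: 1 H
  Total hydrogens = 6.
Molecular formula: C7H6N2O4S

C7H6N2O4S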